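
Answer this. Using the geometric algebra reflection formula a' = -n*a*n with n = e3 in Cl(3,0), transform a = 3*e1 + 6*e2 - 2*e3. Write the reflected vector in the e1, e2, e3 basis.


Reflection formula: a' = -n*a*n, with n = e3 (unit vector, n^2 = 1).
For reflection through hyperplane perp to e3:
The component along e3 flips sign, others stay.
a = (3, 6, -2)
a' = (3, 6, 2)
a' = 3*e1 + 6*e2 + 2*e3


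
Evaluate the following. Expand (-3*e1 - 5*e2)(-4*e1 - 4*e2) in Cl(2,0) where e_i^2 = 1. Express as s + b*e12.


Expand: (-3*e1 - 5*e2)(-4*e1 - 4*e2)
= (-3)*(-4)*e1e1 + (-3)*(-4)*e1e2 + (-5)*(-4)*e2e1 + (-5)*(-4)*e2e2
Using e1^2 = e2^2 = 1, e2e1 = -e1e2:
Scalar part s = (-3)*(-4) + (-5)*(-4) = 12 + 20 = 32
Bivector part b = (-3)*(-4) - (-5)*(-4) = 12 - 20 = -8
uv = 32 - 8*e12


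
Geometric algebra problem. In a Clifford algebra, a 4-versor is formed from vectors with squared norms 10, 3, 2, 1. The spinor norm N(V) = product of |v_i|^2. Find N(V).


Spinor norm N(V) = |v1|^2 * |v2|^2 * ... * |v4|^2
= 10 * 3 * 2 * 1
Running product: 10, 30, 60, 60
N(V) = 60


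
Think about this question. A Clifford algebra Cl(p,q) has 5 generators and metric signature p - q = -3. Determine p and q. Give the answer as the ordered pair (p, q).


We need p + q = 5 and p - q = -3.
Adding: 2p = 5 + (-3) = 2, so p = 1.
Then q = 5 - 1 = 4.
(p, q) = (1, 4)


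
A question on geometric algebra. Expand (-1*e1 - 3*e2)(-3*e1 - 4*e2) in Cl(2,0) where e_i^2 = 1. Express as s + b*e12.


Expand: (-1*e1 - 3*e2)(-3*e1 - 4*e2)
= (-1)*(-3)*e1e1 + (-1)*(-4)*e1e2 + (-3)*(-3)*e2e1 + (-3)*(-4)*e2e2
Using e1^2 = e2^2 = 1, e2e1 = -e1e2:
Scalar part s = (-1)*(-3) + (-3)*(-4) = 3 + 12 = 15
Bivector part b = (-1)*(-4) - (-3)*(-3) = 4 - 9 = -5
uv = 15 - 5*e12


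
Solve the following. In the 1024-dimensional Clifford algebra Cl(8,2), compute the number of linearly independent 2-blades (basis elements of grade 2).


Number of grade-k basis blades in Cl(p,q) with n = p + q is C(n, k).
n = 8 + 2 = 10
C(10, 2) = 10! / (2! * 8!)
= 3628800 / (2 * 40320)
= 45


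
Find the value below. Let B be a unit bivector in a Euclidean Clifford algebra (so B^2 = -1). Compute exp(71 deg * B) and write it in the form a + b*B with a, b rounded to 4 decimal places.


For a unit bivector B with B^2 = -1, the exponential series gives
e^(theta*B) = cos(theta) + sin(theta)*B (the GA analogue of Euler's formula).
theta = 71 degrees = 1.239184 rad
cos(71 deg) = 0.3256
sin(71 deg) = 0.9455
exp(theta*B) = 0.3256 + 0.9455*B


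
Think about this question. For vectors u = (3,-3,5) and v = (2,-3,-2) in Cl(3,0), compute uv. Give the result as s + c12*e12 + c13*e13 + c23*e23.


In Cl(3,0): e_i^2 = 1, e_ie_j = -e_je_i for i != j.
Scalar part = u . v = 3*2 + (-3)*(-3) + 5*(-2)
= 6 + 9 + (-10) = 5
e12 coeff = 3*(-3) - (-3)*2 = -9 - (-6) = -3
e13 coeff = 3*(-2) - 5*2 = -6 - 10 = -16
e23 coeff = (-3)*(-2) - 5*(-3) = 6 - (-15) = 21
uv = 5 - 3*e12 - 16*e13 + 21*e23


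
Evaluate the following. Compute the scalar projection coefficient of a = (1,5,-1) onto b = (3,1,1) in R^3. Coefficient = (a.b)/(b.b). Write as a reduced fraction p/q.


Projection coefficient = (a . b) / (b . b)
a . b = 1*3 + 5*1 + (-1)*1
= 3 + 5 + (-1) = 7
b . b = 3^2 + 1^2 + 1^2
= 9 + 1 + 1 = 11
Coefficient = 7/11
In lowest terms: 7/11


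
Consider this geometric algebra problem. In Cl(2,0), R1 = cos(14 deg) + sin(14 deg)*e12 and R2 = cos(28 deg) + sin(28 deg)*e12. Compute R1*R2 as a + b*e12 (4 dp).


Same-plane rotors commute and their half-angles add:
R1*R2 = cos(a1 + a2) + sin(a1 + a2)*e12.
a1 + a2 = 14 + 28 = 42 deg
cos(42 deg) = 0.7431
sin(42 deg) = 0.6691
R1*R2 = 0.7431 + 0.6691*e12


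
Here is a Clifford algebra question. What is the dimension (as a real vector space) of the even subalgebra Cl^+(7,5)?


Even subalgebra dimension = 2^(n-1)
n = 7 + 5 = 12
2^(12 - 1) = 2^11 = 2048
Verification: sum of C(12,k) for even k = 1 + 66 + 495 + 924 + 495 + 66 + 1 = 2048
Result = 2048


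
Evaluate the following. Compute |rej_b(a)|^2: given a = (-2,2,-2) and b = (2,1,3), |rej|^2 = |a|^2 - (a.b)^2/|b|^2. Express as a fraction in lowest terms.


|a|^2 = (-2)^2 + 2^2 + (-2)^2 = 12
|b|^2 = 2^2 + 1^2 + 3^2 = 14
a . b = (-2)*2 + 2*1 + (-2)*3 = -8
(a.b)^2 = (-8)^2 = 64
|rej|^2 = 12 - 64/14
= (168 - 64)/14
= 104/14
In lowest terms: 52/7


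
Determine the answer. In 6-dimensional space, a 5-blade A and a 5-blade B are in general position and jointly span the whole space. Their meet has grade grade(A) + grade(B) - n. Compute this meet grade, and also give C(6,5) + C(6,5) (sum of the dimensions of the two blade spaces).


Meet grade = grade(A) + grade(B) - n
= 5 + 5 - 6 = 4
C(6,5) = 6
C(6,5) = 6
dim_A + dim_B = 6 + 6 = 12


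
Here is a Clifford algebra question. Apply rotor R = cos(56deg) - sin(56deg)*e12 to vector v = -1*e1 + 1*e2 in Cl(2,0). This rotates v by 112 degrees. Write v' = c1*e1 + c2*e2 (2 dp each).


Rotor R = cos(56deg) - sin(56deg)*e12
Rotation angle theta = 2 * 56 = 112 degrees
v' = R*v*~R rotates v by theta.
cos(112deg) = -0.3746, sin(112deg) = 0.9272
v'_1 = -1*cos(112deg) - 1*sin(112deg)
= -1*(-0.3746) - 1*0.9272
= -0.55
v'_2 = -1*sin(112deg) + 1*cos(112deg)
= -1*0.9272 + 1*(-0.3746)
= -1.30
v' = -0.55*e1 - 1.30*e2


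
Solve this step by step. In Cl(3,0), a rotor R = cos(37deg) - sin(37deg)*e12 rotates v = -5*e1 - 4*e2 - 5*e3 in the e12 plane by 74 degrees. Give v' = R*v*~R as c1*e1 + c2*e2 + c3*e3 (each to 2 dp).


Rotor R = cos(37deg) - sin(37deg)*e12
Rotation angle theta = 2 * 37 = 74 degrees in the e12 plane (e1 -> e2).
The component perpendicular to the plane (e3) is invariant: v'_3 = v3 = -5.00
cos(74deg) = 0.2756, sin(74deg) = 0.9613
v'_1 = v1*cos(theta) - v2*sin(theta) = -5*0.2756 - (-4)*0.9613 = 2.47
v'_2 = v1*sin(theta) + v2*cos(theta) = -5*0.9613 + (-4)*0.2756 = -5.91
v' = 2.47*e1 - 5.91*e2 - 5.00*e3


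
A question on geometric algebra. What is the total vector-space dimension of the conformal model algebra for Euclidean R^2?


The conformal model of R^2 uses Cl(3,1): the 2 Euclidean generators plus two extra orthogonal generators e+ (e+^2 = +1) and e- (e-^2 = -1), from which the null vectors e0, einf are built.
Number of generators m = 2 + 2 = 4.
dim Cl(p,q) = 2^m = 2^4 = 16


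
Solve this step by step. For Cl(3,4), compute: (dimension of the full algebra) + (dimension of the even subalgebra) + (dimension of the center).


n = 3 + 4 = 7
Total dim = 2^7 = 128
Even subalgebra dim = 2^6 = 64
n is odd, so center dim = 2
Sum = 128 + 64 + 2 = 194


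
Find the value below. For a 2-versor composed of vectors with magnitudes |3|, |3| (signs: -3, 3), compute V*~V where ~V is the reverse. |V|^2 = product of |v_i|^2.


Each vector v_i has |v_i|^2 = s_i^2
Squared scales: (-3)^2 = 9, 3^2 = 9
|V|^2 = 9 * 9
= 81


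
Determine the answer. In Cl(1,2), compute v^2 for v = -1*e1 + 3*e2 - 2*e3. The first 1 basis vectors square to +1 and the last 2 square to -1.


v^2 = sum of c_i^2 * e_i^2
Positive signature terms (e_i^2 = +1): (-1)^2 = 1
Negative signature terms (e_j^2 = -1): 3^2 + (-2)^2 = 13
v^2 = 1 - 13 = -12


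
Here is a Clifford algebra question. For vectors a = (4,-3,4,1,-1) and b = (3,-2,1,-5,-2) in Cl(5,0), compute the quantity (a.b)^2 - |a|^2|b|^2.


a . b = 4*3 + (-3)*(-2) + 4*1 + 1*(-5) + (-1)*(-2)
= 12 + 6 + 4 + (-5) + 2 = 19
|a|^2 = 4^2 + (-3)^2 + 4^2 + 1^2 + (-1)^2 = 43
|b|^2 = 3^2 + (-2)^2 + 1^2 + (-5)^2 + (-2)^2 = 43
(a.b)^2 = 19^2 = 361
|a|^2 * |b|^2 = 43 * 43 = 1849
Result = 361 - 1849 = -1488


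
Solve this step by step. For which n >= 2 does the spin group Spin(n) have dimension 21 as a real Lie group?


dim Spin(n) = dim so(n) = n(n-1)/2.
Solve n(n-1)/2 = 21, i.e. n^2 - n - 42 = 0.
Discriminant = 1 + 8*21 = 169
n = (1 + sqrt(169))/2 = (1 + 13)/2 = 7


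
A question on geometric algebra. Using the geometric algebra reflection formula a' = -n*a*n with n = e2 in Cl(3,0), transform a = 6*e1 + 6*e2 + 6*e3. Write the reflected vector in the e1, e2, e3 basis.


Reflection formula: a' = -n*a*n, with n = e2 (unit vector, n^2 = 1).
For reflection through hyperplane perp to e2:
The component along e2 flips sign, others stay.
a = (6, 6, 6)
a' = (6, -6, 6)
a' = 6*e1 - 6*e2 + 6*e3


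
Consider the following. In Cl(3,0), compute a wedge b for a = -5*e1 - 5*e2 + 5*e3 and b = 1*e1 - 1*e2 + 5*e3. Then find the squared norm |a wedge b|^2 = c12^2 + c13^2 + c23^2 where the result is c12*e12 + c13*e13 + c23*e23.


a wedge b = (a1*b2 - a2*b1)*e12 + (a1*b3 - a3*b1)*e13 + (a2*b3 - a3*b2)*e23
e12 coeff: (-5)*(-1) - (-5)*1 = 5 - (-5) = 10
e13 coeff: (-5)*5 - 5*1 = -25 - 5 = -30
e23 coeff: (-5)*5 - 5*(-1) = -25 - (-5) = -20
|a wedge b|^2 = 10^2 + (-30)^2 + (-20)^2
= 100 + 900 + 400
= 1400


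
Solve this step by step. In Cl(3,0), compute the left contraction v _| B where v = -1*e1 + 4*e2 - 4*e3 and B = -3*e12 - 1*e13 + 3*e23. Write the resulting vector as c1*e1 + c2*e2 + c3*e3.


Left contraction v _| B = <vB>_1 (grade-1 part of the geometric product vB).
Using e1_|e12 = e2, e2_|e12 = -e1, e1_|e13 = e3, e3_|e13 = -e1, e2_|e23 = e3, e3_|e23 = -e2:
e1 coeff: -v2*b12 - v3*b13 = -(4)*(-3) - (-4)*(-1) = 8
e2 coeff: v1*b12 - v3*b23 = (-1)*(-3) - (-4)*(3) = 15
e3 coeff: v1*b13 + v2*b23 = (-1)*(-1) + (4)*(3) = 13
v _| B = 8*e1 + 15*e2 + 13*e3


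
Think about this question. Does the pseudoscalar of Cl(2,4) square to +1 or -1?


The pseudoscalar I = e1...e_n (product of all n generators) of Cl(p,q) satisfies I^2 = (-1)^(q + n(n-1)/2).
p = 2, q = 4, n = p + q = 6
n(n-1)/2 = 6 * 5 / 2 = 15
Exponent = q + n(n-1)/2 = 4 + 15 = 19
I^2 = (-1)^19 = -1


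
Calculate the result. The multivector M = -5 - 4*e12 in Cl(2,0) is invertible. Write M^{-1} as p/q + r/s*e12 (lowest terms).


M = -5 - 4*e12, where e12^2 = -1.
Since M commutes with its reverse ~M = a - b*e12, M * ~M = a^2 - b^2*e12^2 = a^2 + b^2.
So M^{-1} = ~M / (a^2 + b^2) = (a - b*e12)/(a^2 + b^2).
a^2 + b^2 = 25 + 16 = 41
Scalar part = -5/41 = -5/41
Bivector coeff = 4/41 = 4/41
M^{-1} = -5/41 + 4/41*e12


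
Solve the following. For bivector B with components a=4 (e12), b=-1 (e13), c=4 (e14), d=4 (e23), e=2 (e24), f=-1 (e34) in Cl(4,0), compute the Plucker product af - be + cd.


Plucker relation: af - be + cd
a*f = 4*(-1) = -4
b*e = (-1)*2 = -2
c*d = 4*4 = 16
af - be + cd = -4 - (-2) + 16
= 14


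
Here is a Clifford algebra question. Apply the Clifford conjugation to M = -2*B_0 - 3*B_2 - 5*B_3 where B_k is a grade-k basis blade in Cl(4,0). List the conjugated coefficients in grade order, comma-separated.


Clifford conjugate sign for grade k: (-1)^(k(k+1)/2)
Grade 0: (-1)^(0*1/2) = (-1)^0 = 1, coeff -2 -> -2
Grade 2: (-1)^(2*3/2) = (-1)^3 = -1, coeff -3 -> 3
Grade 3: (-1)^(3*4/2) = (-1)^6 = 1, coeff -5 -> -5
Conjugated coefficients: -2, 3, -5


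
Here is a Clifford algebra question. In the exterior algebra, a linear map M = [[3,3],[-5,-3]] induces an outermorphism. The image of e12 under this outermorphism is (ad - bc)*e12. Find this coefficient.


The outermorphism of a linear map f sends e1^e2 to f(e1)^f(e2).
f(e1) = 3*e1 - 5*e2
f(e2) = 3*e1 - 3*e2
f(e1) ^ f(e2) = (3*e1 - 5*e2) ^ (3*e1 - 3*e2)
= 3*(-3)*e12 + (-5)*3*e21
= (-9 - (-15))*e12
= 6*e12
Coefficient = 6


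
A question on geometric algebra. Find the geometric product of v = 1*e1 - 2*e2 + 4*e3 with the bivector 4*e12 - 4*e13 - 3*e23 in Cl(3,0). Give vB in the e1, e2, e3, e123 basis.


vB has grade-1 (vector) and grade-3 (trivector) parts: vB = (v _| B) + (v ^ B).
Vector part <vB>_1:
  e1: -v2*b12 - v3*b13 = -(-2)*(4) - (4)*(-4) = 24
  e2: v1*b12 - v3*b23 = (1)*(4) - (4)*(-3) = 16
  e3: v1*b13 + v2*b23 = (1)*(-4) + (-2)*(-3) = 2
Trivector part <vB>_3:
  e123: v1*b23 - v2*b13 + v3*b12 = (1)*(-3) - (-2)*(-4) + (4)*(4) = 5
vB = 24*e1 + 16*e2 + 2*e3 + 5*e123


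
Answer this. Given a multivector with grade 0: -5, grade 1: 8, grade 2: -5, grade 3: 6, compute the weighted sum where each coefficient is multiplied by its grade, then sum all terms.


Grade-weighted sum = sum of grade_k * coefficient_k
0*(-5) = 0
1*8 = 8
2*(-5) = -10
3*6 = 18
Total = 0 + 8 + (-10) + 18 = 16


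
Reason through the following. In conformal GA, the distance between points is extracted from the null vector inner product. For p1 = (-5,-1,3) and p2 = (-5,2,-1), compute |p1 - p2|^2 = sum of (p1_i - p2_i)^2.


p1 - p2 = (0, -3, 4)
|p1 - p2|^2 = 0^2 + (-3)^2 + 4^2
= 0 + 9 + 16
= 25


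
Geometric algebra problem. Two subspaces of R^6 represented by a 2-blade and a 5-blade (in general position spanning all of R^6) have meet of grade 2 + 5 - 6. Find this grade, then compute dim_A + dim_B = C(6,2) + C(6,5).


Meet grade = grade(A) + grade(B) - n
= 2 + 5 - 6 = 1
C(6,2) = 15
C(6,5) = 6
dim_A + dim_B = 15 + 6 = 21


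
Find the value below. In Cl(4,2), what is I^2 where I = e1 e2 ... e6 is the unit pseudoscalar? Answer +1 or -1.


The pseudoscalar I = e1...e_n (product of all n generators) of Cl(p,q) satisfies I^2 = (-1)^(q + n(n-1)/2).
p = 4, q = 2, n = p + q = 6
n(n-1)/2 = 6 * 5 / 2 = 15
Exponent = q + n(n-1)/2 = 2 + 15 = 17
I^2 = (-1)^17 = -1


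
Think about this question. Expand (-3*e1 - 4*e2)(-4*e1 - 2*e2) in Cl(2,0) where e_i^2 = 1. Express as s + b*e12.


Expand: (-3*e1 - 4*e2)(-4*e1 - 2*e2)
= (-3)*(-4)*e1e1 + (-3)*(-2)*e1e2 + (-4)*(-4)*e2e1 + (-4)*(-2)*e2e2
Using e1^2 = e2^2 = 1, e2e1 = -e1e2:
Scalar part s = (-3)*(-4) + (-4)*(-2) = 12 + 8 = 20
Bivector part b = (-3)*(-2) - (-4)*(-4) = 6 - 16 = -10
uv = 20 - 10*e12


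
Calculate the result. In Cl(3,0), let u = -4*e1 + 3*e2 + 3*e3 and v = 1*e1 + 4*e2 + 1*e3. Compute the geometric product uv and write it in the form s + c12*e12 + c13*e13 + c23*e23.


In Cl(3,0): e_i^2 = 1, e_ie_j = -e_je_i for i != j.
Scalar part = u . v = (-4)*1 + 3*4 + 3*1
= -4 + 12 + 3 = 11
e12 coeff = (-4)*4 - 3*1 = -16 - 3 = -19
e13 coeff = (-4)*1 - 3*1 = -4 - 3 = -7
e23 coeff = 3*1 - 3*4 = 3 - 12 = -9
uv = 11 - 19*e12 - 7*e13 - 9*e23


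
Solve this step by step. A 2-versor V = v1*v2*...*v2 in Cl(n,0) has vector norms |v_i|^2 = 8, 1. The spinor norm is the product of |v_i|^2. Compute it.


Spinor norm N(V) = |v1|^2 * |v2|^2 * ... * |v2|^2
= 8 * 1
Running product: 8, 8
N(V) = 8


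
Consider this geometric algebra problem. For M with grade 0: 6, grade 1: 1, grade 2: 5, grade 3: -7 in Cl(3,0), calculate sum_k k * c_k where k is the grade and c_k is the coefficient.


Grade-weighted sum = sum of grade_k * coefficient_k
0*6 = 0
1*1 = 1
2*5 = 10
3*(-7) = -21
Total = 0 + 1 + 10 + (-21) = -10


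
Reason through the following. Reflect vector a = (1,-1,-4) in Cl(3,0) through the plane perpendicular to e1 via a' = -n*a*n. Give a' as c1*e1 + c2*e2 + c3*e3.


Reflection formula: a' = -n*a*n, with n = e1 (unit vector, n^2 = 1).
For reflection through hyperplane perp to e1:
The component along e1 flips sign, others stay.
a = (1, -1, -4)
a' = (-1, -1, -4)
a' = -1*e1 - 1*e2 - 4*e3


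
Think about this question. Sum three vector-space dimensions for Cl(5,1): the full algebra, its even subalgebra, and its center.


n = 5 + 1 = 6
Total dim = 2^6 = 64
Even subalgebra dim = 2^5 = 32
n is even, so center dim = 1
Sum = 64 + 32 + 1 = 97


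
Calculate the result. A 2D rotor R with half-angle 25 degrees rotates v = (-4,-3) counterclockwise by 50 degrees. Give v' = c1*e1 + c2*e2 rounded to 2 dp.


Rotor R = cos(25deg) - sin(25deg)*e12
Rotation angle theta = 2 * 25 = 50 degrees
v' = R*v*~R rotates v by theta.
cos(50deg) = 0.6428, sin(50deg) = 0.7660
v'_1 = -4*cos(50deg) - (-3)*sin(50deg)
= -4*0.6428 - (-3)*0.7660
= -0.27
v'_2 = -4*sin(50deg) + (-3)*cos(50deg)
= -4*0.7660 + (-3)*0.6428
= -4.99
v' = -0.27*e1 - 4.99*e2


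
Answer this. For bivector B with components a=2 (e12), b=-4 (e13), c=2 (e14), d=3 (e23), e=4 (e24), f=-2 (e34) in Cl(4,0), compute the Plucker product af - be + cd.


Plucker relation: af - be + cd
a*f = 2*(-2) = -4
b*e = (-4)*4 = -16
c*d = 2*3 = 6
af - be + cd = -4 - (-16) + 6
= 18


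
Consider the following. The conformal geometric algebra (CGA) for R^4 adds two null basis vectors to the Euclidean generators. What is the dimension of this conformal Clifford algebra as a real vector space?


The conformal model of R^4 uses Cl(5,1): the 4 Euclidean generators plus two extra orthogonal generators e+ (e+^2 = +1) and e- (e-^2 = -1), from which the null vectors e0, einf are built.
Number of generators m = 4 + 2 = 6.
dim Cl(p,q) = 2^m = 2^6 = 64


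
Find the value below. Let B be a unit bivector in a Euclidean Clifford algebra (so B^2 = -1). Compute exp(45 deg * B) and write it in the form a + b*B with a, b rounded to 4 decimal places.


For a unit bivector B with B^2 = -1, the exponential series gives
e^(theta*B) = cos(theta) + sin(theta)*B (the GA analogue of Euler's formula).
theta = 45 degrees = 0.785398 rad
cos(45 deg) = 0.7071
sin(45 deg) = 0.7071
exp(theta*B) = 0.7071 + 0.7071*B


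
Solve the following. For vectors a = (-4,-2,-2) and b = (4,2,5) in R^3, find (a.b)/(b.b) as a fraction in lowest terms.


Projection coefficient = (a . b) / (b . b)
a . b = (-4)*4 + (-2)*2 + (-2)*5
= -16 + (-4) + (-10) = -30
b . b = 4^2 + 2^2 + 5^2
= 16 + 4 + 25 = 45
Coefficient = -30/45
In lowest terms: -2/3


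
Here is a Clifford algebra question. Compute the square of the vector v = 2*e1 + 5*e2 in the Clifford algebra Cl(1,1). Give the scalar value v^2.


v^2 = sum of c_i^2 * e_i^2
Positive signature terms (e_i^2 = +1): 2^2 = 4
Negative signature terms (e_j^2 = -1): 5^2 = 25
v^2 = 4 - 25 = -21


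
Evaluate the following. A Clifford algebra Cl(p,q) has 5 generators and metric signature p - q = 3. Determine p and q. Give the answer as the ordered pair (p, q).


We need p + q = 5 and p - q = 3.
Adding: 2p = 5 + 3 = 8, so p = 4.
Then q = 5 - 4 = 1.
(p, q) = (4, 1)


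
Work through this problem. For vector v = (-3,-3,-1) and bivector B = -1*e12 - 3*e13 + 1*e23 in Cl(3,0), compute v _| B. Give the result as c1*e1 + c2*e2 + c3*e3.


Left contraction v _| B = <vB>_1 (grade-1 part of the geometric product vB).
Using e1_|e12 = e2, e2_|e12 = -e1, e1_|e13 = e3, e3_|e13 = -e1, e2_|e23 = e3, e3_|e23 = -e2:
e1 coeff: -v2*b12 - v3*b13 = -(-3)*(-1) - (-1)*(-3) = -6
e2 coeff: v1*b12 - v3*b23 = (-3)*(-1) - (-1)*(1) = 4
e3 coeff: v1*b13 + v2*b23 = (-3)*(-3) + (-3)*(1) = 6
v _| B = -6*e1 + 4*e2 + 6*e3


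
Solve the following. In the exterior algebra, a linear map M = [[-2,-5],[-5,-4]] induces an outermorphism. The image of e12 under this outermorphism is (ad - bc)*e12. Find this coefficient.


The outermorphism of a linear map f sends e1^e2 to f(e1)^f(e2).
f(e1) = -2*e1 - 5*e2
f(e2) = -5*e1 - 4*e2
f(e1) ^ f(e2) = (-2*e1 - 5*e2) ^ (-5*e1 - 4*e2)
= (-2)*(-4)*e12 + (-5)*(-5)*e21
= (8 - 25)*e12
= -17*e12
Coefficient = -17


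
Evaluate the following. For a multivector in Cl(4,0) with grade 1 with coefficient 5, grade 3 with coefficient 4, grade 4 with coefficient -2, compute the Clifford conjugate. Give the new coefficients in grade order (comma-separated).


Clifford conjugate sign for grade k: (-1)^(k(k+1)/2)
Grade 1: (-1)^(1*2/2) = (-1)^1 = -1, coeff 5 -> -5
Grade 3: (-1)^(3*4/2) = (-1)^6 = 1, coeff 4 -> 4
Grade 4: (-1)^(4*5/2) = (-1)^10 = 1, coeff -2 -> -2
Conjugated coefficients: -5, 4, -2


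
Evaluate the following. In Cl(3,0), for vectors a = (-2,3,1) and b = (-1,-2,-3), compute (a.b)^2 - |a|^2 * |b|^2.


a . b = (-2)*(-1) + 3*(-2) + 1*(-3)
= 2 + (-6) + (-3) = -7
|a|^2 = (-2)^2 + 3^2 + 1^2 = 14
|b|^2 = (-1)^2 + (-2)^2 + (-3)^2 = 14
(a.b)^2 = (-7)^2 = 49
|a|^2 * |b|^2 = 14 * 14 = 196
Result = 49 - 196 = -147


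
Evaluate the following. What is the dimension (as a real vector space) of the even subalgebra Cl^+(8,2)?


Even subalgebra dimension = 2^(n-1)
n = 8 + 2 = 10
2^(10 - 1) = 2^9 = 512
Verification: sum of C(10,k) for even k = 1 + 45 + 210 + 210 + 45 + 1 = 512
Result = 512


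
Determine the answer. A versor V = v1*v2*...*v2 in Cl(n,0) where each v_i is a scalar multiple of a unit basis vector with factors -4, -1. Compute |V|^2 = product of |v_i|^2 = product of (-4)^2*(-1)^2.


Each vector v_i has |v_i|^2 = s_i^2
Squared scales: (-4)^2 = 16, (-1)^2 = 1
|V|^2 = 16 * 1
= 16


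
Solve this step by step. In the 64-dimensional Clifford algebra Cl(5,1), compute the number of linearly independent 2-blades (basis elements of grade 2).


Number of grade-k basis blades in Cl(p,q) with n = p + q is C(n, k).
n = 5 + 1 = 6
C(6, 2) = 6! / (2! * 4!)
= 720 / (2 * 24)
= 15


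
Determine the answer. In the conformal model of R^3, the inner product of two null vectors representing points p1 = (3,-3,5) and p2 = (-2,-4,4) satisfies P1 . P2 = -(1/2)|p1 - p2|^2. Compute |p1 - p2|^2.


p1 - p2 = (5, 1, 1)
|p1 - p2|^2 = 5^2 + 1^2 + 1^2
= 25 + 1 + 1
= 27


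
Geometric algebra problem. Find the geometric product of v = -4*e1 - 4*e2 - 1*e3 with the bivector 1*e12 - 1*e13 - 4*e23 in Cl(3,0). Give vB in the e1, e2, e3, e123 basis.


vB has grade-1 (vector) and grade-3 (trivector) parts: vB = (v _| B) + (v ^ B).
Vector part <vB>_1:
  e1: -v2*b12 - v3*b13 = -(-4)*(1) - (-1)*(-1) = 3
  e2: v1*b12 - v3*b23 = (-4)*(1) - (-1)*(-4) = -8
  e3: v1*b13 + v2*b23 = (-4)*(-1) + (-4)*(-4) = 20
Trivector part <vB>_3:
  e123: v1*b23 - v2*b13 + v3*b12 = (-4)*(-4) - (-4)*(-1) + (-1)*(1) = 11
vB = 3*e1 - 8*e2 + 20*e3 + 11*e123


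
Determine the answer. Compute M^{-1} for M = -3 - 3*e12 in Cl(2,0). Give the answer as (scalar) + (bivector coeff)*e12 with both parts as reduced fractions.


M = -3 - 3*e12, where e12^2 = -1.
Since M commutes with its reverse ~M = a - b*e12, M * ~M = a^2 - b^2*e12^2 = a^2 + b^2.
So M^{-1} = ~M / (a^2 + b^2) = (a - b*e12)/(a^2 + b^2).
a^2 + b^2 = 9 + 9 = 18
Scalar part = -3/18 = -1/6
Bivector coeff = 3/18 = 1/6
M^{-1} = -1/6 + 1/6*e12


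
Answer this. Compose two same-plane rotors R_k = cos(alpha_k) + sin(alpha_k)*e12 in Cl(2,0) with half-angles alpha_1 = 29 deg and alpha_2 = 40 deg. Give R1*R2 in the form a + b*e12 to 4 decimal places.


Same-plane rotors commute and their half-angles add:
R1*R2 = cos(a1 + a2) + sin(a1 + a2)*e12.
a1 + a2 = 29 + 40 = 69 deg
cos(69 deg) = 0.3584
sin(69 deg) = 0.9336
R1*R2 = 0.3584 + 0.9336*e12


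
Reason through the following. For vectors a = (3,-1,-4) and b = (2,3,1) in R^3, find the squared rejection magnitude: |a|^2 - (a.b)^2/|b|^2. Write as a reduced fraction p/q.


|a|^2 = 3^2 + (-1)^2 + (-4)^2 = 26
|b|^2 = 2^2 + 3^2 + 1^2 = 14
a . b = 3*2 + (-1)*3 + (-4)*1 = -1
(a.b)^2 = (-1)^2 = 1
|rej|^2 = 26 - 1/14
= (364 - 1)/14
= 363/14
In lowest terms: 363/14


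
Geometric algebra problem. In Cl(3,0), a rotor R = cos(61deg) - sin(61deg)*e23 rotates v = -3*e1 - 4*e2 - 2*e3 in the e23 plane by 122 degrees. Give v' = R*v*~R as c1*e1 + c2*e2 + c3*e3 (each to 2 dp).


Rotor R = cos(61deg) - sin(61deg)*e23
Rotation angle theta = 2 * 61 = 122 degrees in the e23 plane (e2 -> e3).
The component perpendicular to the plane (e1) is invariant: v'_1 = v1 = -3.00
cos(122deg) = -0.5299, sin(122deg) = 0.8480
v'_2 = v2*cos(theta) - v3*sin(theta) = -4*(-0.5299) - (-2)*0.8480 = 3.82
v'_3 = v2*sin(theta) + v3*cos(theta) = -4*0.8480 + (-2)*(-0.5299) = -2.33
v' = -3.00*e1 + 3.82*e2 - 2.33*e3


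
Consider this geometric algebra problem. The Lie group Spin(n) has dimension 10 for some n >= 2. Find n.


dim Spin(n) = dim so(n) = n(n-1)/2.
Solve n(n-1)/2 = 10, i.e. n^2 - n - 20 = 0.
Discriminant = 1 + 8*10 = 81
n = (1 + sqrt(81))/2 = (1 + 9)/2 = 5


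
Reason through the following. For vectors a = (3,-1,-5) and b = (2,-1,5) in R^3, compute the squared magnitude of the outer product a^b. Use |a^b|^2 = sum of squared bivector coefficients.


a wedge b = (a1*b2 - a2*b1)*e12 + (a1*b3 - a3*b1)*e13 + (a2*b3 - a3*b2)*e23
e12 coeff: 3*(-1) - (-1)*2 = -3 - (-2) = -1
e13 coeff: 3*5 - (-5)*2 = 15 - (-10) = 25
e23 coeff: (-1)*5 - (-5)*(-1) = -5 - 5 = -10
|a wedge b|^2 = (-1)^2 + 25^2 + (-10)^2
= 1 + 625 + 100
= 726


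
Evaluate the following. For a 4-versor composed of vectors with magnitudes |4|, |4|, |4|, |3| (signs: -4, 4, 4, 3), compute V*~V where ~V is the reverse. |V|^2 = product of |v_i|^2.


Each vector v_i has |v_i|^2 = s_i^2
Squared scales: (-4)^2 = 16, 4^2 = 16, 4^2 = 16, 3^2 = 9
|V|^2 = 16 * 16 * 16 * 9
= 36864


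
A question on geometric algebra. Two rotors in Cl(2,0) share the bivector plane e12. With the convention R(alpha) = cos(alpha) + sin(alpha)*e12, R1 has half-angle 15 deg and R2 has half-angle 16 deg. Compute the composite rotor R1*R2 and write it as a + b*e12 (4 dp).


Same-plane rotors commute and their half-angles add:
R1*R2 = cos(a1 + a2) + sin(a1 + a2)*e12.
a1 + a2 = 15 + 16 = 31 deg
cos(31 deg) = 0.8572
sin(31 deg) = 0.5150
R1*R2 = 0.8572 + 0.5150*e12


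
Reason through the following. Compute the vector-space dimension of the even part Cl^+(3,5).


Even subalgebra dimension = 2^(n-1)
n = 3 + 5 = 8
2^(8 - 1) = 2^7 = 128
Verification: sum of C(8,k) for even k = 1 + 28 + 70 + 28 + 1 = 128
Result = 128


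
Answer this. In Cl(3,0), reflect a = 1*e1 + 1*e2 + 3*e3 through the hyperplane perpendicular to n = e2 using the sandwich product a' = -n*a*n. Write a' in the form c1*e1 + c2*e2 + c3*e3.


Reflection formula: a' = -n*a*n, with n = e2 (unit vector, n^2 = 1).
For reflection through hyperplane perp to e2:
The component along e2 flips sign, others stay.
a = (1, 1, 3)
a' = (1, -1, 3)
a' = 1*e1 - 1*e2 + 3*e3


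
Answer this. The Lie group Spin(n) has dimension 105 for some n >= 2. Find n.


dim Spin(n) = dim so(n) = n(n-1)/2.
Solve n(n-1)/2 = 105, i.e. n^2 - n - 210 = 0.
Discriminant = 1 + 8*105 = 841
n = (1 + sqrt(841))/2 = (1 + 29)/2 = 15


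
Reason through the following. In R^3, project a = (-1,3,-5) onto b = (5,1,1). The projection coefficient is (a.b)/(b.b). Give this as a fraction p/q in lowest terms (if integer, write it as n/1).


Projection coefficient = (a . b) / (b . b)
a . b = (-1)*5 + 3*1 + (-5)*1
= -5 + 3 + (-5) = -7
b . b = 5^2 + 1^2 + 1^2
= 25 + 1 + 1 = 27
Coefficient = -7/27
In lowest terms: -7/27


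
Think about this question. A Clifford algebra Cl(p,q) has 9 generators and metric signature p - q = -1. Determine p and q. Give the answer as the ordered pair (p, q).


We need p + q = 9 and p - q = -1.
Adding: 2p = 9 + (-1) = 8, so p = 4.
Then q = 9 - 4 = 5.
(p, q) = (4, 5)


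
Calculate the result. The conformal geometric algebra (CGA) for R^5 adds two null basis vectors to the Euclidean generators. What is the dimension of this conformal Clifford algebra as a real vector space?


The conformal model of R^5 uses Cl(6,1): the 5 Euclidean generators plus two extra orthogonal generators e+ (e+^2 = +1) and e- (e-^2 = -1), from which the null vectors e0, einf are built.
Number of generators m = 5 + 2 = 7.
dim Cl(p,q) = 2^m = 2^7 = 128


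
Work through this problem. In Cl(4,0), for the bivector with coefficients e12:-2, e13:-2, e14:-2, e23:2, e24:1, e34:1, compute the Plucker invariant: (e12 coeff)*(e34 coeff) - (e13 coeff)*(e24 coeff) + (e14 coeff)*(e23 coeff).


Plucker relation: af - be + cd
a*f = (-2)*1 = -2
b*e = (-2)*1 = -2
c*d = (-2)*2 = -4
af - be + cd = -2 - (-2) + (-4)
= -4


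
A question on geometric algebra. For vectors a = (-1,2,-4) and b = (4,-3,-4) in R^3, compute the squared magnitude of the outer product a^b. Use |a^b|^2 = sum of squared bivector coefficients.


a wedge b = (a1*b2 - a2*b1)*e12 + (a1*b3 - a3*b1)*e13 + (a2*b3 - a3*b2)*e23
e12 coeff: (-1)*(-3) - 2*4 = 3 - 8 = -5
e13 coeff: (-1)*(-4) - (-4)*4 = 4 - (-16) = 20
e23 coeff: 2*(-4) - (-4)*(-3) = -8 - 12 = -20
|a wedge b|^2 = (-5)^2 + 20^2 + (-20)^2
= 25 + 400 + 400
= 825


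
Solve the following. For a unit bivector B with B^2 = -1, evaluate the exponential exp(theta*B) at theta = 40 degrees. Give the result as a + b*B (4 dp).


For a unit bivector B with B^2 = -1, the exponential series gives
e^(theta*B) = cos(theta) + sin(theta)*B (the GA analogue of Euler's formula).
theta = 40 degrees = 0.698132 rad
cos(40 deg) = 0.7660
sin(40 deg) = 0.6428
exp(theta*B) = 0.7660 + 0.6428*B


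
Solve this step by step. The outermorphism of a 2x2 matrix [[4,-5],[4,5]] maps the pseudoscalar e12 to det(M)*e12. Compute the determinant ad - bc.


The outermorphism of a linear map f sends e1^e2 to f(e1)^f(e2).
f(e1) = 4*e1 + 4*e2
f(e2) = -5*e1 + 5*e2
f(e1) ^ f(e2) = (4*e1 + 4*e2) ^ (-5*e1 + 5*e2)
= 4*5*e12 + 4*(-5)*e21
= (20 - (-20))*e12
= 40*e12
Coefficient = 40


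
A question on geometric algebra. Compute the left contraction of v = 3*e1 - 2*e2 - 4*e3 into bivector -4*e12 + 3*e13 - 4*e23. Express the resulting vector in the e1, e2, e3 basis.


Left contraction v _| B = <vB>_1 (grade-1 part of the geometric product vB).
Using e1_|e12 = e2, e2_|e12 = -e1, e1_|e13 = e3, e3_|e13 = -e1, e2_|e23 = e3, e3_|e23 = -e2:
e1 coeff: -v2*b12 - v3*b13 = -(-2)*(-4) - (-4)*(3) = 4
e2 coeff: v1*b12 - v3*b23 = (3)*(-4) - (-4)*(-4) = -28
e3 coeff: v1*b13 + v2*b23 = (3)*(3) + (-2)*(-4) = 17
v _| B = 4*e1 - 28*e2 + 17*e3


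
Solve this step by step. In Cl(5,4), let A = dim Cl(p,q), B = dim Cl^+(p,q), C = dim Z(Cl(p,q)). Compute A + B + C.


n = 5 + 4 = 9
Total dim = 2^9 = 512
Even subalgebra dim = 2^8 = 256
n is odd, so center dim = 2
Sum = 512 + 256 + 2 = 770


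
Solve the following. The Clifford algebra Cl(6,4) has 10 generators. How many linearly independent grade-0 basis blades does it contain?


Number of grade-k basis blades in Cl(p,q) with n = p + q is C(n, k).
n = 6 + 4 = 10
C(10, 0) = 10! / (0! * 10!)
= 3628800 / (1 * 3628800)
= 1


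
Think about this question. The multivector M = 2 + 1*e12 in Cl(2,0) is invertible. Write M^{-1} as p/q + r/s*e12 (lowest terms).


M = 2 + 1*e12, where e12^2 = -1.
Since M commutes with its reverse ~M = a - b*e12, M * ~M = a^2 - b^2*e12^2 = a^2 + b^2.
So M^{-1} = ~M / (a^2 + b^2) = (a - b*e12)/(a^2 + b^2).
a^2 + b^2 = 4 + 1 = 5
Scalar part = 2/5 = 2/5
Bivector coeff = -1/5 = -1/5
M^{-1} = 2/5 - 1/5*e12


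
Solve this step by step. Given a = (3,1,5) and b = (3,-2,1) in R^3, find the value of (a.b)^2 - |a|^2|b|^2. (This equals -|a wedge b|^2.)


a . b = 3*3 + 1*(-2) + 5*1
= 9 + (-2) + 5 = 12
|a|^2 = 3^2 + 1^2 + 5^2 = 35
|b|^2 = 3^2 + (-2)^2 + 1^2 = 14
(a.b)^2 = 12^2 = 144
|a|^2 * |b|^2 = 35 * 14 = 490
Result = 144 - 490 = -346


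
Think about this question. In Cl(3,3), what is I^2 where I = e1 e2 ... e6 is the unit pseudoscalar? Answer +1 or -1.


The pseudoscalar I = e1...e_n (product of all n generators) of Cl(p,q) satisfies I^2 = (-1)^(q + n(n-1)/2).
p = 3, q = 3, n = p + q = 6
n(n-1)/2 = 6 * 5 / 2 = 15
Exponent = q + n(n-1)/2 = 3 + 15 = 18
I^2 = (-1)^18 = +1


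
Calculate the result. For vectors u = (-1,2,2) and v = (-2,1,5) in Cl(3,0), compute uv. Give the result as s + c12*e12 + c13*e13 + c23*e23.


In Cl(3,0): e_i^2 = 1, e_ie_j = -e_je_i for i != j.
Scalar part = u . v = (-1)*(-2) + 2*1 + 2*5
= 2 + 2 + 10 = 14
e12 coeff = (-1)*1 - 2*(-2) = -1 - (-4) = 3
e13 coeff = (-1)*5 - 2*(-2) = -5 - (-4) = -1
e23 coeff = 2*5 - 2*1 = 10 - 2 = 8
uv = 14 + 3*e12 - 1*e13 + 8*e23


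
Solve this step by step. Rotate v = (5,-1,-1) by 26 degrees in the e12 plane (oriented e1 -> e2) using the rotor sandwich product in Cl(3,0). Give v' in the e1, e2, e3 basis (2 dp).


Rotor R = cos(13deg) - sin(13deg)*e12
Rotation angle theta = 2 * 13 = 26 degrees in the e12 plane (e1 -> e2).
The component perpendicular to the plane (e3) is invariant: v'_3 = v3 = -1.00
cos(26deg) = 0.8988, sin(26deg) = 0.4384
v'_1 = v1*cos(theta) - v2*sin(theta) = 5*0.8988 - (-1)*0.4384 = 4.93
v'_2 = v1*sin(theta) + v2*cos(theta) = 5*0.4384 + (-1)*0.8988 = 1.29
v' = 4.93*e1 + 1.29*e2 - 1.00*e3


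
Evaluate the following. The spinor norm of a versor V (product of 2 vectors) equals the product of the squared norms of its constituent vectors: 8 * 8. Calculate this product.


Spinor norm N(V) = |v1|^2 * |v2|^2 * ... * |v2|^2
= 8 * 8
Running product: 8, 64
N(V) = 64


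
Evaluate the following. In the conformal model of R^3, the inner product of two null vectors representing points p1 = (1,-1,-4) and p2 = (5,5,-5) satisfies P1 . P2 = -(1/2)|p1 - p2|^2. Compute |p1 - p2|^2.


p1 - p2 = (-4, -6, 1)
|p1 - p2|^2 = (-4)^2 + (-6)^2 + 1^2
= 16 + 36 + 1
= 53


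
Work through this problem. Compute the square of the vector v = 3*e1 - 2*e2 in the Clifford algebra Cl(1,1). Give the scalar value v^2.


v^2 = sum of c_i^2 * e_i^2
Positive signature terms (e_i^2 = +1): 3^2 = 9
Negative signature terms (e_j^2 = -1): (-2)^2 = 4
v^2 = 9 - 4 = 5


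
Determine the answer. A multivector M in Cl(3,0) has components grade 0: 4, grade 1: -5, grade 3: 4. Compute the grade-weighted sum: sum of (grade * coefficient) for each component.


Grade-weighted sum = sum of grade_k * coefficient_k
0*4 = 0
1*(-5) = -5
3*4 = 12
Total = 0 + (-5) + 12 = 7


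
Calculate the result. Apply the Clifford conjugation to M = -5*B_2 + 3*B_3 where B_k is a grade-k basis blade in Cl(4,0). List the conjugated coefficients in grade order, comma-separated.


Clifford conjugate sign for grade k: (-1)^(k(k+1)/2)
Grade 2: (-1)^(2*3/2) = (-1)^3 = -1, coeff -5 -> 5
Grade 3: (-1)^(3*4/2) = (-1)^6 = 1, coeff 3 -> 3
Conjugated coefficients: 5, 3


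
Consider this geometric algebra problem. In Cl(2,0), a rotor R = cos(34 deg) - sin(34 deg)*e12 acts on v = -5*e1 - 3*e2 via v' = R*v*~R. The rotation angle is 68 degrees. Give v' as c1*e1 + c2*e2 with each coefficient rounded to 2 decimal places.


Rotor R = cos(34deg) - sin(34deg)*e12
Rotation angle theta = 2 * 34 = 68 degrees
v' = R*v*~R rotates v by theta.
cos(68deg) = 0.3746, sin(68deg) = 0.9272
v'_1 = -5*cos(68deg) - (-3)*sin(68deg)
= -5*0.3746 - (-3)*0.9272
= 0.91
v'_2 = -5*sin(68deg) + (-3)*cos(68deg)
= -5*0.9272 + (-3)*0.3746
= -5.76
v' = 0.91*e1 - 5.76*e2


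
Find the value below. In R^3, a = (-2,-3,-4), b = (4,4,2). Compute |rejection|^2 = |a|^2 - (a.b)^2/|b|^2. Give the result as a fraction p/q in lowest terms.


|a|^2 = (-2)^2 + (-3)^2 + (-4)^2 = 29
|b|^2 = 4^2 + 4^2 + 2^2 = 36
a . b = (-2)*4 + (-3)*4 + (-4)*2 = -28
(a.b)^2 = (-28)^2 = 784
|rej|^2 = 29 - 784/36
= (1044 - 784)/36
= 260/36
In lowest terms: 65/9


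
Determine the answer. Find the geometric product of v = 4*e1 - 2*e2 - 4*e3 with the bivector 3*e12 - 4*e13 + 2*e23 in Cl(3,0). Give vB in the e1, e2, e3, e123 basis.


vB has grade-1 (vector) and grade-3 (trivector) parts: vB = (v _| B) + (v ^ B).
Vector part <vB>_1:
  e1: -v2*b12 - v3*b13 = -(-2)*(3) - (-4)*(-4) = -10
  e2: v1*b12 - v3*b23 = (4)*(3) - (-4)*(2) = 20
  e3: v1*b13 + v2*b23 = (4)*(-4) + (-2)*(2) = -20
Trivector part <vB>_3:
  e123: v1*b23 - v2*b13 + v3*b12 = (4)*(2) - (-2)*(-4) + (-4)*(3) = -12
vB = -10*e1 + 20*e2 - 20*e3 - 12*e123


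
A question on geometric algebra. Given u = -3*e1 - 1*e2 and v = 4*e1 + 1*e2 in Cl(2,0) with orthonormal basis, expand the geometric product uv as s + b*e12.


Expand: (-3*e1 - 1*e2)(4*e1 + 1*e2)
= (-3)*4*e1e1 + (-3)*1*e1e2 + (-1)*4*e2e1 + (-1)*1*e2e2
Using e1^2 = e2^2 = 1, e2e1 = -e1e2:
Scalar part s = (-3)*4 + (-1)*1 = -12 + (-1) = -13
Bivector part b = (-3)*1 - (-1)*4 = -3 - (-4) = 1
uv = -13 + 1*e12


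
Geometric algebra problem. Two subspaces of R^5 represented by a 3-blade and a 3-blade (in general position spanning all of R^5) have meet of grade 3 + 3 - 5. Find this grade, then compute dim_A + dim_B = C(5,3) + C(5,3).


Meet grade = grade(A) + grade(B) - n
= 3 + 3 - 5 = 1
C(5,3) = 10
C(5,3) = 10
dim_A + dim_B = 10 + 10 = 20


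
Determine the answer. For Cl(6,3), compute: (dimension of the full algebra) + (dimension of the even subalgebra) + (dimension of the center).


n = 6 + 3 = 9
Total dim = 2^9 = 512
Even subalgebra dim = 2^8 = 256
n is odd, so center dim = 2
Sum = 512 + 256 + 2 = 770


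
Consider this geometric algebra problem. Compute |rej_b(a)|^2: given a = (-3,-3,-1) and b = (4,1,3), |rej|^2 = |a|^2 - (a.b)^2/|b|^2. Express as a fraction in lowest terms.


|a|^2 = (-3)^2 + (-3)^2 + (-1)^2 = 19
|b|^2 = 4^2 + 1^2 + 3^2 = 26
a . b = (-3)*4 + (-3)*1 + (-1)*3 = -18
(a.b)^2 = (-18)^2 = 324
|rej|^2 = 19 - 324/26
= (494 - 324)/26
= 170/26
In lowest terms: 85/13


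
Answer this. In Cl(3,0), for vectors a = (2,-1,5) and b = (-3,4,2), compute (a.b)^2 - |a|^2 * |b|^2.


a . b = 2*(-3) + (-1)*4 + 5*2
= -6 + (-4) + 10 = 0
|a|^2 = 2^2 + (-1)^2 + 5^2 = 30
|b|^2 = (-3)^2 + 4^2 + 2^2 = 29
(a.b)^2 = 0^2 = 0
|a|^2 * |b|^2 = 30 * 29 = 870
Result = 0 - 870 = -870


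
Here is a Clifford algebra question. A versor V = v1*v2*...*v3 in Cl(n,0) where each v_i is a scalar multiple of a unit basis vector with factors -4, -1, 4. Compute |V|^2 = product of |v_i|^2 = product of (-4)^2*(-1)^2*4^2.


Each vector v_i has |v_i|^2 = s_i^2
Squared scales: (-4)^2 = 16, (-1)^2 = 1, 4^2 = 16
|V|^2 = 16 * 1 * 16
= 256


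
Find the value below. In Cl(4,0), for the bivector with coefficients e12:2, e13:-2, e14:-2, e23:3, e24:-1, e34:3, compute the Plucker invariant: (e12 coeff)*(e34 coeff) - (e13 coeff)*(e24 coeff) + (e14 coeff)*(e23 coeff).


Plucker relation: af - be + cd
a*f = 2*3 = 6
b*e = (-2)*(-1) = 2
c*d = (-2)*3 = -6
af - be + cd = 6 - 2 + (-6)
= -2


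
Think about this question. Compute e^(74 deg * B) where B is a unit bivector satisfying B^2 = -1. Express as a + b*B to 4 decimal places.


For a unit bivector B with B^2 = -1, the exponential series gives
e^(theta*B) = cos(theta) + sin(theta)*B (the GA analogue of Euler's formula).
theta = 74 degrees = 1.291544 rad
cos(74 deg) = 0.2756
sin(74 deg) = 0.9613
exp(theta*B) = 0.2756 + 0.9613*B


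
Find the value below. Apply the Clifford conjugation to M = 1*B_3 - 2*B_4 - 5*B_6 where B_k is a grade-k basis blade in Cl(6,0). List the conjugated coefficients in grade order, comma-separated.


Clifford conjugate sign for grade k: (-1)^(k(k+1)/2)
Grade 3: (-1)^(3*4/2) = (-1)^6 = 1, coeff 1 -> 1
Grade 4: (-1)^(4*5/2) = (-1)^10 = 1, coeff -2 -> -2
Grade 6: (-1)^(6*7/2) = (-1)^21 = -1, coeff -5 -> 5
Conjugated coefficients: 1, -2, 5


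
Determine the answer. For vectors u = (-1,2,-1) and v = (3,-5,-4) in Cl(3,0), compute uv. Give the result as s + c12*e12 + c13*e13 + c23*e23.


In Cl(3,0): e_i^2 = 1, e_ie_j = -e_je_i for i != j.
Scalar part = u . v = (-1)*3 + 2*(-5) + (-1)*(-4)
= -3 + (-10) + 4 = -9
e12 coeff = (-1)*(-5) - 2*3 = 5 - 6 = -1
e13 coeff = (-1)*(-4) - (-1)*3 = 4 - (-3) = 7
e23 coeff = 2*(-4) - (-1)*(-5) = -8 - 5 = -13
uv = -9 - 1*e12 + 7*e13 - 13*e23


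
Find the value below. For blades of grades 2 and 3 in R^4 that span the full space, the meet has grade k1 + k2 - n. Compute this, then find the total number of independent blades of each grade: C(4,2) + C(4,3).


Meet grade = grade(A) + grade(B) - n
= 2 + 3 - 4 = 1
C(4,2) = 6
C(4,3) = 4
dim_A + dim_B = 6 + 4 = 10


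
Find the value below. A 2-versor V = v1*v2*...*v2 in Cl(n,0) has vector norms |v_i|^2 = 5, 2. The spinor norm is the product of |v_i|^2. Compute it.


Spinor norm N(V) = |v1|^2 * |v2|^2 * ... * |v2|^2
= 5 * 2
Running product: 5, 10
N(V) = 10


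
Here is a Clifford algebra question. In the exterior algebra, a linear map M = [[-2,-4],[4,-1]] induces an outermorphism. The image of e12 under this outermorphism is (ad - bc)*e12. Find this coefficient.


The outermorphism of a linear map f sends e1^e2 to f(e1)^f(e2).
f(e1) = -2*e1 + 4*e2
f(e2) = -4*e1 - 1*e2
f(e1) ^ f(e2) = (-2*e1 + 4*e2) ^ (-4*e1 - 1*e2)
= (-2)*(-1)*e12 + 4*(-4)*e21
= (2 - (-16))*e12
= 18*e12
Coefficient = 18


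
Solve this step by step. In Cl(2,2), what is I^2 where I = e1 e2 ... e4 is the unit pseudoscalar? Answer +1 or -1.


The pseudoscalar I = e1...e_n (product of all n generators) of Cl(p,q) satisfies I^2 = (-1)^(q + n(n-1)/2).
p = 2, q = 2, n = p + q = 4
n(n-1)/2 = 4 * 3 / 2 = 6
Exponent = q + n(n-1)/2 = 2 + 6 = 8
I^2 = (-1)^8 = +1


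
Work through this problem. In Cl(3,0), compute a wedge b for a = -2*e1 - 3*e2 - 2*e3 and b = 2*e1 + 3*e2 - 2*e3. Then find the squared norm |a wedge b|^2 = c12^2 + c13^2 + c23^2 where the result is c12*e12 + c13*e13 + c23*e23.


a wedge b = (a1*b2 - a2*b1)*e12 + (a1*b3 - a3*b1)*e13 + (a2*b3 - a3*b2)*e23
e12 coeff: (-2)*3 - (-3)*2 = -6 - (-6) = 0
e13 coeff: (-2)*(-2) - (-2)*2 = 4 - (-4) = 8
e23 coeff: (-3)*(-2) - (-2)*3 = 6 - (-6) = 12
|a wedge b|^2 = 0^2 + 8^2 + 12^2
= 0 + 64 + 144
= 208
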